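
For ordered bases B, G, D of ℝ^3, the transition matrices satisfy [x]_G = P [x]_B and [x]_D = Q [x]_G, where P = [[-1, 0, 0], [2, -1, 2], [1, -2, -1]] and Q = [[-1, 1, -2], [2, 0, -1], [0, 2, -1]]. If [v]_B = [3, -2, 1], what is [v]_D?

[1, -12, 14]

First [v]_G = P [v]_B = [-3, 10, 6].
Then [v]_D = Q [v]_G = [1, -12, 14].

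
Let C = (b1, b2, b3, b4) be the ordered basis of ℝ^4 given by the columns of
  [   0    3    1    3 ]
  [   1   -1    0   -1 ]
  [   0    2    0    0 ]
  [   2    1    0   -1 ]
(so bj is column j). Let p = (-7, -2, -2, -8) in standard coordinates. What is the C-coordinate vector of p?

(-4, -1, -1, -1)

We seek scalars with c_1 b1 + ... + c_4 b4 = p; equivalently solve M c = p where the columns of M are b1, ..., b4.
Solving this 4x4 system gives c = (-4, -1, -1, -1).
Check: -4b1 - b2 - b3 - b4 = (-7, -2, -2, -8).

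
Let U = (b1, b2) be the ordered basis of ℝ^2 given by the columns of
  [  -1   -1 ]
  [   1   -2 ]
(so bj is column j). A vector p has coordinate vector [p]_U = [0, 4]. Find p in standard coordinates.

[-4, -8]

By definition p = 0·b1 + 4b2.
Summing componentwise gives [-4, -8].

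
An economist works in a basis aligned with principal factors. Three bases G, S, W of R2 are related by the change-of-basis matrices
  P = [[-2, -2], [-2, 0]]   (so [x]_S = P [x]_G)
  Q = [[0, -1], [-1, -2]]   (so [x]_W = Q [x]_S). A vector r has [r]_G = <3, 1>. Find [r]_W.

<6, 20>

Composing the changes, [r]_W = Q P [r]_G.
Q P = [[2, 0], [6, 2]]; applying this to <3, 1> gives <6, 20>.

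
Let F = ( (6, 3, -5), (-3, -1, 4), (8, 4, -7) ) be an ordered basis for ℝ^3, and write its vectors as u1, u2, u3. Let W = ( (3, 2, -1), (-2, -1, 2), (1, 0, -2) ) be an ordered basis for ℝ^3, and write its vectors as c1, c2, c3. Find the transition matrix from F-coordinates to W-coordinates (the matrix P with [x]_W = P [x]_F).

Take x = uj: its F-coordinates are the j-th standard unit vector, so P e_j — column j of P — equals [uj]_W.
u1 = c1 - c2 + c3, giving column 1 = (1, -1, 1); repeating for each j gives P = [[1, 0, 1], [-1, 1, -2], [1, -1, 1]].

[[1, 0, 1], [-1, 1, -2], [1, -1, 1]]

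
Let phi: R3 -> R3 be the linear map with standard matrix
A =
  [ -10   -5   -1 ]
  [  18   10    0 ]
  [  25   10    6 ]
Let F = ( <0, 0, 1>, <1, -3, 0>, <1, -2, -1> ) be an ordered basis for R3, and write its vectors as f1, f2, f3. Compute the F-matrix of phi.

[[3, -2, 0], [2, 2, 0], [-3, 3, 1]]

With P the matrix whose columns are f1, ..., f3, [phi]_F = P^(-1) A P.
Column by column: phi(f1) = A f1 = <-1, 0, 6>; its F-coordinates <3, 2, -3> give column 1.
Continuing for each basis vector yields [phi]_F = [[3, -2, 0], [2, 2, 0], [-3, 3, 1]].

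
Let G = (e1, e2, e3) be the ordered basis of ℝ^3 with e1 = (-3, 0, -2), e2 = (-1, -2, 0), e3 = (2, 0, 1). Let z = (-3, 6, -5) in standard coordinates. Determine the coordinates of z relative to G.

[z]_G is the unique c with M c = z, where M has columns e1, ..., e3.
Row-reducing the augmented matrix [M | z] gives c = (4, -3, 3).
Check: 4e1 - 3e2 + 3e3 = (-3, 6, -5).

(4, -3, 3)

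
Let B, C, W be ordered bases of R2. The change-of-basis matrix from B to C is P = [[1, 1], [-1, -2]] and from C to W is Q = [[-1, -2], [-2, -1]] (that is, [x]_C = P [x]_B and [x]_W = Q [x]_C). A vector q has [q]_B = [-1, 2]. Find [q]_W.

[5, 1]

Composing the changes, [q]_W = Q P [q]_B.
Q P = [[1, 3], [-1, 0]]; applying this to [-1, 2] gives [5, 1].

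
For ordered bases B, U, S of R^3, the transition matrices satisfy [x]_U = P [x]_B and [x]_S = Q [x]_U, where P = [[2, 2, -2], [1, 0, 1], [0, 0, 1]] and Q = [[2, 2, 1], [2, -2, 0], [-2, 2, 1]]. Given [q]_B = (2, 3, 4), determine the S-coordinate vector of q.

First [q]_U = P [q]_B = (2, 6, 4).
Then [q]_S = Q [q]_U = (20, -8, 12).

(20, -8, 12)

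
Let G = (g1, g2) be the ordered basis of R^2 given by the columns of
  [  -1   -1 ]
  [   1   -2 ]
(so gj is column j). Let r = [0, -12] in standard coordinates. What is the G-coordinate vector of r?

[-4, 4]

We seek scalars with c_1 g1 + c_2 g2 = r; equivalently solve M c = r where the columns of M are g1, g2.
System: -c_1 - c_2 = 0, c_1 - 2c_2 = -12; solving gives c_1 = -4, c_2 = 4.
Check: -4g1 + 4g2 = [0, -12].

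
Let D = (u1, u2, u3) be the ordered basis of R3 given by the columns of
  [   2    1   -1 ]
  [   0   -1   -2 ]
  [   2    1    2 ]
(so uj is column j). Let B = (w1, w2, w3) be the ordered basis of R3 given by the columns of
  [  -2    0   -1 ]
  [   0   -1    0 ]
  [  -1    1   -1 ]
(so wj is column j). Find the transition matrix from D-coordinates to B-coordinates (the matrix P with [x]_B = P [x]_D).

Column j of P is [uj]_B, since P maps D-coordinates to B-coordinates.
Expressing u1 in B: u1 = 0·w1 + 0·w2 - 2w3, so column 1 of P is [0, 0, -2].
Doing the same for each uj gives P = [[0, -1, 1], [0, 1, 2], [-2, 1, -1]].

[[0, -1, 1], [0, 1, 2], [-2, 1, -1]]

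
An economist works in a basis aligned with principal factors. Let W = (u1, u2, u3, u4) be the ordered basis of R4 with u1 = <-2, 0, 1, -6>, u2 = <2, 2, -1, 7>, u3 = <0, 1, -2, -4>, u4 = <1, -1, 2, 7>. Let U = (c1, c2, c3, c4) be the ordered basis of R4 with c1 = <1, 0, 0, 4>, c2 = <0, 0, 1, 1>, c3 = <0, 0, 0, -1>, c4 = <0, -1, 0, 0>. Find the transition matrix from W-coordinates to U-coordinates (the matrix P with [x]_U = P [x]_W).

Take x = uj: its W-coordinates are the j-th standard unit vector, so P e_j — column j of P — equals [uj]_U.
u1 = -2c1 + c2 - c3 + 0·c4, giving column 1 = <-2, 1, -1, 0>; repeating for each j gives P = [[-2, 2, 0, 1], [1, -1, -2, 2], [-1, 0, 2, -1], [0, -2, -1, 1]].

[[-2, 2, 0, 1], [1, -1, -2, 2], [-1, 0, 2, -1], [0, -2, -1, 1]]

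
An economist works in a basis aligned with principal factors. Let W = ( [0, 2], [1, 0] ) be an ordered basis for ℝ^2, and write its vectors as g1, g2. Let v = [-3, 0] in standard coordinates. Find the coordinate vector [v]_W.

[0, -3]

We seek scalars with c_1 g1 + c_2 g2 = v; equivalently solve M c = v where the columns of M are g1, g2.
System: 0c_1 + c_2 = -3, 2c_1 + 0c_2 = 0; solving gives c_1 = 0, c_2 = -3.
Check: 0·g1 - 3g2 = [-3, 0].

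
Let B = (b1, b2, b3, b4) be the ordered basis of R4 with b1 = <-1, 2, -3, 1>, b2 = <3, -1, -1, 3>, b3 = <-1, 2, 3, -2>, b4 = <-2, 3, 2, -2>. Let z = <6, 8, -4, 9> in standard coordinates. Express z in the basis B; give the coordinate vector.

<3, 4, 3, 0>

[z]_B is the unique c with M c = z, where M has columns b1, ..., b4.
Gaussian elimination on [M | z] yields c = (3, 4, 3, 0).
Check: 3b1 + 4b2 + 3b3 + 0·b4 = <6, 8, -4, 9>.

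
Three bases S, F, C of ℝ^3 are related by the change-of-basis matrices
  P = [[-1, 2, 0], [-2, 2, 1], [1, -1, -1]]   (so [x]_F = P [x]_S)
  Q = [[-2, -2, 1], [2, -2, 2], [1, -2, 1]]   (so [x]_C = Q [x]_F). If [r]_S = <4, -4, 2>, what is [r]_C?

First [r]_F = P [r]_S = <-12, -14, 6>.
Then [r]_C = Q [r]_F = <58, 16, 22>.

<58, 16, 22>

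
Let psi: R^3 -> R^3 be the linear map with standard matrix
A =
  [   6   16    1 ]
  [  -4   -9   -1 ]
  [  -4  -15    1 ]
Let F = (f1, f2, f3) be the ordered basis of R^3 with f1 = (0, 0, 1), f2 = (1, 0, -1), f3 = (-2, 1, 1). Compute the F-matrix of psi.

The j-th column of [psi]_F is [psi(fj)]_F.
psi(f1) = A f1 = (1, -1, 1) = f1 - f2 - f3, so column 1 is (1, -1, -1).
Repeating for f2, f3 and assembling the columns gives [[1, -3, -3], [-1, -1, 1], [-1, -3, -2]].

[[1, -3, -3], [-1, -1, 1], [-1, -3, -2]]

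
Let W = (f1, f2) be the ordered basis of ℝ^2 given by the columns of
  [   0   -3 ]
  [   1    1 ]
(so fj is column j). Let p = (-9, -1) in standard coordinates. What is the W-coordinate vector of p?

Write p = c_1 f1 + c_2 f2 and solve for the c_i.
System: 0c_1 - 3c_2 = -9, c_1 + c_2 = -1; solving gives c_1 = -4, c_2 = 3.
Check: -4f1 + 3f2 = (-9, -1).

(-4, 3)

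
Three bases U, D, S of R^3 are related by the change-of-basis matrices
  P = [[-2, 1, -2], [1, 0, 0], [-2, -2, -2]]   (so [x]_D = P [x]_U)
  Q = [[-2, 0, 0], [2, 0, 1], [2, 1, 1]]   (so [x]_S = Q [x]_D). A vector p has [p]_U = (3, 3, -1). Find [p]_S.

Apply P to get D-coordinates (-1, 3, -10), then Q to get S-coordinates.
The result is [p]_S = (2, -12, -9).

(2, -12, -9)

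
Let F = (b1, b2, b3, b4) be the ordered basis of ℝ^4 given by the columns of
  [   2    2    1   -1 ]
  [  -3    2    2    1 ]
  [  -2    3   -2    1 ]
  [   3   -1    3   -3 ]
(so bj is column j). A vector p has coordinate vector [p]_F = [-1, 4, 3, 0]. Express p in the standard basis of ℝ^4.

p = M [p]_F, where M has columns b1, ..., b4.
Carrying out the matrix-vector product, p = [9, 17, 8, 2].

[9, 17, 8, 2]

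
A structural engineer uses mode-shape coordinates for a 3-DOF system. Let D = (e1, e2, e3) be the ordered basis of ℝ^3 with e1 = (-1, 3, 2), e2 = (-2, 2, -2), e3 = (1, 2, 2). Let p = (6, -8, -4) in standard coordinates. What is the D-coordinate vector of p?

(-4, 0, 2)

[p]_D is the unique c with M c = p, where M has columns e1, ..., e3.
Gaussian elimination on [M | p] yields c = (-4, 0, 2).
Check: -4e1 + 0·e2 + 2e3 = (6, -8, -4).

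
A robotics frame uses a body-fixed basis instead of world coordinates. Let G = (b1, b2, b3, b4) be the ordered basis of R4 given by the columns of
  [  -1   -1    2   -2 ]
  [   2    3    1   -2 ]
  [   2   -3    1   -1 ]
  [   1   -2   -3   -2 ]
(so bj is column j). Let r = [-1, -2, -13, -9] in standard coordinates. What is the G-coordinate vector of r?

[-3, 2, 0, 1]

Write r = c_1 b1 + ... + c_4 b4 and solve for the c_i.
Gaussian elimination on [M | r] yields c = (-3, 2, 0, 1).
Check: -3b1 + 2b2 + 0·b3 + b4 = [-1, -2, -13, -9].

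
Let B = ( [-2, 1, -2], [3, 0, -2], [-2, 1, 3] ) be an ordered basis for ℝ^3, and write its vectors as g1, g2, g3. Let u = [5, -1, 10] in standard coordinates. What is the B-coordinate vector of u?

[-3, 1, 2]

Write u = c_1 g1 + ... + c_3 g3 and solve for the c_i.
Solving this 3x3 system gives c = (-3, 1, 2).
Check: -3g1 + g2 + 2g3 = [5, -1, 10].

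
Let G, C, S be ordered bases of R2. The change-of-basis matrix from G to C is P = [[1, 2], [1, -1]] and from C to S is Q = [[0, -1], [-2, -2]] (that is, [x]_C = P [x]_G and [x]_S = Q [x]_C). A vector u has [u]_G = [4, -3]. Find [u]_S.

[-7, -10]

Composing the changes, [u]_S = Q P [u]_G.
Q P = [[-1, 1], [-4, -2]]; applying this to [4, -3] gives [-7, -10].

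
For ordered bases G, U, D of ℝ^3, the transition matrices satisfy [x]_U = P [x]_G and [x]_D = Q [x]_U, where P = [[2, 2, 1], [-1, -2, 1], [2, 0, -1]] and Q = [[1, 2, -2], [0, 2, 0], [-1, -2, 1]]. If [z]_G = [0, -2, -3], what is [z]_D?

[-11, 2, 8]

First [z]_U = P [z]_G = [-7, 1, 3].
Then [z]_D = Q [z]_U = [-11, 2, 8].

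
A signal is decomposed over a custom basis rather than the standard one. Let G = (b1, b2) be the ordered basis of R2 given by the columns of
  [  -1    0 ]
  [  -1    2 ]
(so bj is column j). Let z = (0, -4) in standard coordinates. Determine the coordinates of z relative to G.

Write z = c_1 b1 + c_2 b2 and solve for the c_i.
System: -c_1 + 0c_2 = 0, -c_1 + 2c_2 = -4; solving gives c_1 = 0, c_2 = -2.
Check: 0·b1 - 2b2 = (0, -4).

(0, -2)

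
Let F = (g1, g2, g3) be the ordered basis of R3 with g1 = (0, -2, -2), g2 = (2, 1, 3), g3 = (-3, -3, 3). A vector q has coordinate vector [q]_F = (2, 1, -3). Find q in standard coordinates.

q = M [q]_F, where M has columns g1, ..., g3.
Carrying out the matrix-vector product, q = (11, 6, -10).

(11, 6, -10)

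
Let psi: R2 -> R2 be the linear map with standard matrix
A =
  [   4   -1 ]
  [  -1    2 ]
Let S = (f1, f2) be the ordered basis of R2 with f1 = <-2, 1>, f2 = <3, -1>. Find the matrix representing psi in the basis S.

[[3, -2], [-1, 3]]

The j-th column of [psi]_S is [psi(fj)]_S.
psi(f1) = A f1 = <-9, 4> = 3f1 - f2, so column 1 is <3, -1>.
Repeating for f2 and assembling the columns gives [[3, -2], [-1, 3]].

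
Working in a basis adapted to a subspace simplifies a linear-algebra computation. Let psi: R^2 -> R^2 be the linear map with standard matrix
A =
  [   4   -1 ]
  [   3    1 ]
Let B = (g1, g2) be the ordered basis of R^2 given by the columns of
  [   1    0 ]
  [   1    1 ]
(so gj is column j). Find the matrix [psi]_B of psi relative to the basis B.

[[3, -1], [1, 2]]

With P the matrix whose columns are g1, g2, [psi]_B = P^(-1) A P.
Column by column: psi(g1) = A g1 = [3, 4]; its B-coordinates [3, 1] give column 1.
Continuing for each basis vector yields [psi]_B = [[3, -1], [1, 2]].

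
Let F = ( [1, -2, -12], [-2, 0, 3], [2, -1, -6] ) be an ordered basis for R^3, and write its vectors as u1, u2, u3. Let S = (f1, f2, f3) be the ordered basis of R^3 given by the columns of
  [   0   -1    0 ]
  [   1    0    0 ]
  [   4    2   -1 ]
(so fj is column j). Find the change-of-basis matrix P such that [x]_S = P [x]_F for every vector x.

[[-2, 0, -1], [-1, 2, -2], [2, 1, -2]]

Column j of P is [uj]_S, since P maps F-coordinates to S-coordinates.
Expressing u1 in S: u1 = -2f1 - f2 + 2f3, so column 1 of P is [-2, -1, 2].
Doing the same for each uj gives P = [[-2, 0, -1], [-1, 2, -2], [2, 1, -2]].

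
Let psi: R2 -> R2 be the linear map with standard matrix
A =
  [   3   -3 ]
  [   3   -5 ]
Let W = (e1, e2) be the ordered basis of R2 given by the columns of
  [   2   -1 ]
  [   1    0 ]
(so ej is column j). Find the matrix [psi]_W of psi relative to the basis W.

Let P have columns e1, e2. Then [psi]_W = P^(-1) A P.
Here det P = 1, so P^(-1) is integer; computing A P first and then P^(-1)(A P) gives [[1, -3], [-1, -3]].

[[1, -3], [-1, -3]]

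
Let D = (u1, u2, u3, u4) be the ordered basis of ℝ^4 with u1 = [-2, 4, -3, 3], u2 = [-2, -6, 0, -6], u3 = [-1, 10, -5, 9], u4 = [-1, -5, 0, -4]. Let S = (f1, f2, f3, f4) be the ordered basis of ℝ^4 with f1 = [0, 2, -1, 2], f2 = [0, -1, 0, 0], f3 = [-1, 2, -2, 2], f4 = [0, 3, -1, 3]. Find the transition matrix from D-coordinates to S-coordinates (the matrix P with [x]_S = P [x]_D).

Let M have columns uj and N have columns fj. Then for every x, N [x]_S = x = M [x]_D, so P = N^(-1) M.
Since det N = 1, N^(-1) has integer entries; multiplying gives P = [[-2, -2, 2, 0], [-1, 0, -1, 1], [2, 2, 1, 1], [1, -2, 1, -2]].

[[-2, -2, 2, 0], [-1, 0, -1, 1], [2, 2, 1, 1], [1, -2, 1, -2]]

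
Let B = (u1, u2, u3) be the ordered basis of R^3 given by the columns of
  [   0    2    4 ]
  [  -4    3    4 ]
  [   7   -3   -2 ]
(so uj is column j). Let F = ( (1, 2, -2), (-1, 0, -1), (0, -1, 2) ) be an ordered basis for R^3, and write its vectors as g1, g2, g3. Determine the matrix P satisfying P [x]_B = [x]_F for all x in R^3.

[[-1, 1, 2], [-1, -1, -2], [2, -1, 0]]

Take x = uj: its B-coordinates are the j-th standard unit vector, so P e_j — column j of P — equals [uj]_F.
u1 = -g1 - g2 + 2g3, giving column 1 = (-1, -1, 2); repeating for each j gives P = [[-1, 1, 2], [-1, -1, -2], [2, -1, 0]].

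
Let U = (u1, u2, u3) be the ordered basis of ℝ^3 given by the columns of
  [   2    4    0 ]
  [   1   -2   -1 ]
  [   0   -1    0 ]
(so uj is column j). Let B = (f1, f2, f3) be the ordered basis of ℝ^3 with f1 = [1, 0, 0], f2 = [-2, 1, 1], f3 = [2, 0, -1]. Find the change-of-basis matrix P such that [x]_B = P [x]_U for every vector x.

Let M have columns uj and N have columns fj. Then for every x, N [x]_B = x = M [x]_U, so P = N^(-1) M.
Since det N = -1, N^(-1) has integer entries; multiplying gives P = [[2, 2, 0], [1, -2, -1], [1, -1, -1]].

[[2, 2, 0], [1, -2, -1], [1, -1, -1]]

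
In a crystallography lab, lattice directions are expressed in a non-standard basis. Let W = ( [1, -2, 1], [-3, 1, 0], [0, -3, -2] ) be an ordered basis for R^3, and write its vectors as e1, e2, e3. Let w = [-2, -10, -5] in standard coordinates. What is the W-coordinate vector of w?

[w]_W is the unique c with M c = w, where M has columns e1, ..., e3.
Row-reducing the augmented matrix [M | w] gives c = (1, 1, 3).
Check: e1 + e2 + 3e3 = [-2, -10, -5].

[1, 1, 3]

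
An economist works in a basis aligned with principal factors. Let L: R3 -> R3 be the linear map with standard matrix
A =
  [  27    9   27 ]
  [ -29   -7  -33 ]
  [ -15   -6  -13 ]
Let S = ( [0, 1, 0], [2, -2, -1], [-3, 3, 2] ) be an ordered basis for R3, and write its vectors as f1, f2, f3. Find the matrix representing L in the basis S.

[[2, -2, 0], [0, 3, 3], [-3, -1, 2]]

Let P have columns f1, ..., f3. Then [L]_S = P^(-1) A P.
Here det P = -1, so P^(-1) is integer; computing A P first and then P^(-1)(A P) gives [[2, -2, 0], [0, 3, 3], [-3, -1, 2]].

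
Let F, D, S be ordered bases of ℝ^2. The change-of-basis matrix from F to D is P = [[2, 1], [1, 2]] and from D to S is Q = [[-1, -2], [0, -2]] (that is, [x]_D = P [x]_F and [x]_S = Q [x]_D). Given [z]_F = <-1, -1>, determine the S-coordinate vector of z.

<9, 6>

Apply P to get D-coordinates <-3, -3>, then Q to get S-coordinates.
The result is [z]_S = <9, 6>.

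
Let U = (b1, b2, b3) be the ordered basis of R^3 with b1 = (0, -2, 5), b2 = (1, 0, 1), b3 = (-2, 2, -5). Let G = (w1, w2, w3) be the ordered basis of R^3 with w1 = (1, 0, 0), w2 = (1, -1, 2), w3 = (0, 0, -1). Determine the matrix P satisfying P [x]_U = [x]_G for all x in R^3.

Take x = bj: its U-coordinates are the j-th standard unit vector, so P e_j — column j of P — equals [bj]_G.
b1 = -2w1 + 2w2 - w3, giving column 1 = (-2, 2, -1); repeating for each j gives P = [[-2, 1, 0], [2, 0, -2], [-1, -1, 1]].

[[-2, 1, 0], [2, 0, -2], [-1, -1, 1]]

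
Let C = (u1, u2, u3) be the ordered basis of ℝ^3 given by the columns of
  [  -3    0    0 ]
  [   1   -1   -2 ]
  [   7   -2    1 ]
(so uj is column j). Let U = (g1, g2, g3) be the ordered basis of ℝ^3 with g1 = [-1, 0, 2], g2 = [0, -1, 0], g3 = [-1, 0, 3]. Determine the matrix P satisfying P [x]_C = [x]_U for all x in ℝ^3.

[[2, 2, -1], [-1, 1, 2], [1, -2, 1]]

Column j of P is [uj]_U, since P maps C-coordinates to U-coordinates.
Expressing u1 in U: u1 = 2g1 - g2 + g3, so column 1 of P is [2, -1, 1].
Doing the same for each uj gives P = [[2, 2, -1], [-1, 1, 2], [1, -2, 1]].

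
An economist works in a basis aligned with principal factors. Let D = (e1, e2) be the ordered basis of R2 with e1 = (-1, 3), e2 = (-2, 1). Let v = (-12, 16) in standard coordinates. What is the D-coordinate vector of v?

Write v = c_1 e1 + c_2 e2 and solve for the c_i.
System: -c_1 - 2c_2 = -12, 3c_1 + c_2 = 16; solving gives c_1 = 4, c_2 = 4.
Check: 4e1 + 4e2 = (-12, 16).

(4, 4)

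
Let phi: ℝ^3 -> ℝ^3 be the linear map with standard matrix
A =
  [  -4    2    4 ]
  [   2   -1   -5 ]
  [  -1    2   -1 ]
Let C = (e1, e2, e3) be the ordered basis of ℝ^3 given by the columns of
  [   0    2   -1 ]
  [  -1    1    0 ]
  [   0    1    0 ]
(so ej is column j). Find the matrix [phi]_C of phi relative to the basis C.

Let P have columns e1, ..., e3. Then [phi]_C = P^(-1) A P.
Here det P = 1, so P^(-1) is integer; computing A P first and then P^(-1)(A P) gives [[-3, 1, 3], [-2, -1, 1], [-2, 0, -2]].

[[-3, 1, 3], [-2, -1, 1], [-2, 0, -2]]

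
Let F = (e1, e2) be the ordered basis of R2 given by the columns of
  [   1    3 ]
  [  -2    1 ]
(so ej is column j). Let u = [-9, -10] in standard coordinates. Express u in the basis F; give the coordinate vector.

[3, -4]

Write u = c_1 e1 + c_2 e2 and solve for the c_i.
System: c_1 + 3c_2 = -9, -2c_1 + c_2 = -10; solving gives c_1 = 3, c_2 = -4.
Check: 3e1 - 4e2 = [-9, -10].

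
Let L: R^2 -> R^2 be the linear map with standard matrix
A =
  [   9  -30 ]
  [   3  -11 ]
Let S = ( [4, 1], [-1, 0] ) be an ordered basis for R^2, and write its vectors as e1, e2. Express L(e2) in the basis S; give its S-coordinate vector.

Compute L(e2) = A e2 = [-9, -3] in standard coordinates.
Then write this in S-coordinates: solve for y in y_1 e1 + y_2 e2 = [-9, -3].
This gives y = [-3, -3], which is column 2 of [L]_S.

[-3, -3]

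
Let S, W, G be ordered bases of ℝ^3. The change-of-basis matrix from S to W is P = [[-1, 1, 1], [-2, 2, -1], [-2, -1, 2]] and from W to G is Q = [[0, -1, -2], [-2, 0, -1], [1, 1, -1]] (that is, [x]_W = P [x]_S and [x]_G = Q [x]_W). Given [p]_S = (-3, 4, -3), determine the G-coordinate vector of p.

First [p]_W = P [p]_S = (4, 17, -4).
Then [p]_G = Q [p]_W = (-9, -4, 25).

(-9, -4, 25)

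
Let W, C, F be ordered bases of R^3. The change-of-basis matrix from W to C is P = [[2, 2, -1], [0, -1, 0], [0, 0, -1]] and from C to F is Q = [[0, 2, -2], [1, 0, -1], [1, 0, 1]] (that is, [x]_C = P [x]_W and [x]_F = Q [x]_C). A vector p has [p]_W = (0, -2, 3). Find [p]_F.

Apply P to get C-coordinates (-7, 2, -3), then Q to get F-coordinates.
The result is [p]_F = (10, -4, -10).

(10, -4, -10)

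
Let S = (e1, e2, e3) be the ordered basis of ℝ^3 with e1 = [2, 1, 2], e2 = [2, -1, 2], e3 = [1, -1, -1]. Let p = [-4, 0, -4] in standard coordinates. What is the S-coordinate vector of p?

[-1, -1, 0]

We seek scalars with c_1 e1 + ... + c_3 e3 = p; equivalently solve M c = p where the columns of M are e1, ..., e3.
Gaussian elimination on [M | p] yields c = (-1, -1, 0).
Check: -e1 - e2 + 0·e3 = [-4, 0, -4].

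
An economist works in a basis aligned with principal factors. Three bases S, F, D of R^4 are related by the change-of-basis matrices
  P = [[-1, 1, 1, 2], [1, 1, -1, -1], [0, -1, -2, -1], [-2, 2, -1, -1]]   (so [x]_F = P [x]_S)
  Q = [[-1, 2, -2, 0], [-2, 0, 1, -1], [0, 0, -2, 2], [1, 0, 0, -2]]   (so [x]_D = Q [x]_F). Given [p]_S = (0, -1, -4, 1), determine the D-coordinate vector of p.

(-9, 13, -14, -5)

First [p]_F = P [p]_S = (-3, 2, 8, 1).
Then [p]_D = Q [p]_F = (-9, 13, -14, -5).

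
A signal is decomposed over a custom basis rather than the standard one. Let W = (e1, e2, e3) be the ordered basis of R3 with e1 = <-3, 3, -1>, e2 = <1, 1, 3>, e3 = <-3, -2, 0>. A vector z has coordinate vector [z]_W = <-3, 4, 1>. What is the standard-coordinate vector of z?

By definition z = -3e1 + 4e2 + e3.
Summing componentwise gives <10, -7, 15>.

<10, -7, 15>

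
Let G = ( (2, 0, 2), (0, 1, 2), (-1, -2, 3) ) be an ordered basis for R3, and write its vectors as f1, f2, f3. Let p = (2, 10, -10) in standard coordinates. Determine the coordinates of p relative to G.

(-1, 2, -4)

We seek scalars with c_1 f1 + ... + c_3 f3 = p; equivalently solve M c = p where the columns of M are f1, ..., f3.
Solving this 3x3 system gives c = (-1, 2, -4).
Check: -f1 + 2f2 - 4f3 = (2, 10, -10).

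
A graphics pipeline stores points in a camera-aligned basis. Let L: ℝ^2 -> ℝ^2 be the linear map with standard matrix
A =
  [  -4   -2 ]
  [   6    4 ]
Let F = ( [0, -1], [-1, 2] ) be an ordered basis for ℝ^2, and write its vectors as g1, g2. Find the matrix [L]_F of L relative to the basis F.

The j-th column of [L]_F is [L(gj)]_F.
L(g1) = A g1 = [2, -4] = 0·g1 - 2g2, so column 1 is [0, -2].
Repeating for g2 and assembling the columns gives [[0, -2], [-2, 0]].

[[0, -2], [-2, 0]]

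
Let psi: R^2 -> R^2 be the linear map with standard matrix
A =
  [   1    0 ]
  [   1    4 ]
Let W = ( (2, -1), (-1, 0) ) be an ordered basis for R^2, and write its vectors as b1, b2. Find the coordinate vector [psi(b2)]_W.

(1, 3)

Column 2 of [psi]_W is the W-coordinate vector of psi(b2).
In standard coordinates psi(b2) = A b2 = (-1, -1).
Converting to W: (-1, -1) = b1 + 3b2, so the coordinate vector is (1, 3).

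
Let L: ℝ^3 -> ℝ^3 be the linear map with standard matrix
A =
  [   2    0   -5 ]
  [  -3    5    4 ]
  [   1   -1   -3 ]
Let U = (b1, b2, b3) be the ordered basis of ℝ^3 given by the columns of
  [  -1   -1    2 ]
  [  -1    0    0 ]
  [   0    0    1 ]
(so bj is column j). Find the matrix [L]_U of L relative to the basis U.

With P the matrix whose columns are b1, ..., b3, [L]_U = P^(-1) A P.
Column by column: L(b1) = A b1 = (-2, -2, 0); its U-coordinates (2, 0, 0) give column 1.
Continuing for each basis vector yields [L]_U = [[2, -3, 2], [0, 3, -3], [0, -1, -1]].

[[2, -3, 2], [0, 3, -3], [0, -1, -1]]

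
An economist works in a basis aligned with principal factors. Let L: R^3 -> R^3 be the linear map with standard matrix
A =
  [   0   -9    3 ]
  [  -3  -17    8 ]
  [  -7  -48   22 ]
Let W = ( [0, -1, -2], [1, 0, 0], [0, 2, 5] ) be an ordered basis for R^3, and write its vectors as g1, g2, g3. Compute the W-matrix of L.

[[3, 1, -2], [3, 0, -3], [2, -1, 2]]

Let P have columns g1, ..., g3. Then [L]_W = P^(-1) A P.
Here det P = 1, so P^(-1) is integer; computing A P first and then P^(-1)(A P) gives [[3, 1, -2], [3, 0, -3], [2, -1, 2]].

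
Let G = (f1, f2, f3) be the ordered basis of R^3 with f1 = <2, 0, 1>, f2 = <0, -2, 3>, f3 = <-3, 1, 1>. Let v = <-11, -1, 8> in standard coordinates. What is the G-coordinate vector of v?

<-1, 2, 3>

Write v = c_1 f1 + ... + c_3 f3 and solve for the c_i.
Gaussian elimination on [M | v] yields c = (-1, 2, 3).
Check: -f1 + 2f2 + 3f3 = <-11, -1, 8>.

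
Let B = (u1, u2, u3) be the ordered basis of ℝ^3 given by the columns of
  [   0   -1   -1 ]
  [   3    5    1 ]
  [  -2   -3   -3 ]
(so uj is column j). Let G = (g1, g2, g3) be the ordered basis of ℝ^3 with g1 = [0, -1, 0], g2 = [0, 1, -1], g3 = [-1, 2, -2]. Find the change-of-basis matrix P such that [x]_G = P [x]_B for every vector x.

Take x = uj: its B-coordinates are the j-th standard unit vector, so P e_j — column j of P — equals [uj]_G.
u1 = -g1 + 2g2 + 0·g3, giving column 1 = [-1, 2, 0]; repeating for each j gives P = [[-1, -2, 2], [2, 1, 1], [0, 1, 1]].

[[-1, -2, 2], [2, 1, 1], [0, 1, 1]]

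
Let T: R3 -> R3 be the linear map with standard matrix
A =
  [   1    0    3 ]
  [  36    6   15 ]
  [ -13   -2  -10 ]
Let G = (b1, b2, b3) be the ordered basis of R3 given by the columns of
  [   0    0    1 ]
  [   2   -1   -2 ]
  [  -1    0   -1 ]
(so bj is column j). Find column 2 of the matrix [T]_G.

[-2, 2, 0]

Compute T(b2) = A b2 = [0, -6, 2] in standard coordinates.
Then write this in G-coordinates: solve for y in y_1 b1 + ... + y_3 b3 = [0, -6, 2].
This gives y = [-2, 2, 0], which is column 2 of [T]_G.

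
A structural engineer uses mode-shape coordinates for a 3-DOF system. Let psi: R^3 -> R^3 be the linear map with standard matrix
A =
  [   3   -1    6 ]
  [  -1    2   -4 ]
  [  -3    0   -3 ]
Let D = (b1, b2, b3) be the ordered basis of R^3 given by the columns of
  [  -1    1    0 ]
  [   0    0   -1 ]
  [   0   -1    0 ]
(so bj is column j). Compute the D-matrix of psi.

Let P have columns b1, ..., b3. Then [psi]_D = P^(-1) A P.
Here det P = 1, so P^(-1) is integer; computing A P first and then P^(-1)(A P) gives [[0, 3, -1], [-3, 0, 0], [-1, -3, 2]].

[[0, 3, -1], [-3, 0, 0], [-1, -3, 2]]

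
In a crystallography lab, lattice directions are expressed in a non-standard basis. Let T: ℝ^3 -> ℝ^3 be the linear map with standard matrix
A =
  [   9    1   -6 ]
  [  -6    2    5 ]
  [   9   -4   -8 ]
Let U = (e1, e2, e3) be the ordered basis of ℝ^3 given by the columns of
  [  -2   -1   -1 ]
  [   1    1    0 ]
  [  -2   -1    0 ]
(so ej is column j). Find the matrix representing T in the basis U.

Let P have columns e1, ..., e3. Then [T]_U = P^(-1) A P.
Here det P = -1, so P^(-1) is integer; computing A P first and then P^(-1)(A P) gives [[2, 2, 3], [2, 1, 3], [-1, -3, 0]].

[[2, 2, 3], [2, 1, 3], [-1, -3, 0]]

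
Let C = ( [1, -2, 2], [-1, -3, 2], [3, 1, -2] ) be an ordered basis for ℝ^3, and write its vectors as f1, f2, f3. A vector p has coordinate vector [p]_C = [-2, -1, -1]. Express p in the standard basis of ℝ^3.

[-4, 6, -4]

By definition p = -2f1 - f2 - f3.
Summing componentwise gives [-4, 6, -4].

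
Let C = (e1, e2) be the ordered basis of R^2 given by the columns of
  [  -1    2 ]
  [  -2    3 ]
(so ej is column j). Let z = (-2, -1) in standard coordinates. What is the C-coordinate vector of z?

(-4, -3)

[z]_C is the unique c with M c = z, where M has columns e1, e2.
System: -c_1 + 2c_2 = -2, -2c_1 + 3c_2 = -1; solving gives c_1 = -4, c_2 = -3.
Check: -4e1 - 3e2 = (-2, -1).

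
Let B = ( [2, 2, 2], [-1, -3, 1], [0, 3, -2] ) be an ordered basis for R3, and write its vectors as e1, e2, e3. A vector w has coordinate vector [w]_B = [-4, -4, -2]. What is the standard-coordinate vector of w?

The coordinates say w = -4e1 - 4e2 - 2e3; adding the scaled basis vectors gives [-4, -2, -8].

[-4, -2, -8]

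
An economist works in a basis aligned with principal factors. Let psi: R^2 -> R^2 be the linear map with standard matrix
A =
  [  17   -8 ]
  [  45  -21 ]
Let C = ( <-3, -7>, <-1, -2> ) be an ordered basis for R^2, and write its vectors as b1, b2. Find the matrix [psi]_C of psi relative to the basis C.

With P the matrix whose columns are b1, b2, [psi]_C = P^(-1) A P.
Column by column: psi(b1) = A b1 = <5, 12>; its C-coordinates <-2, 1> give column 1.
Continuing for each basis vector yields [psi]_C = [[-2, 1], [1, -2]].

[[-2, 1], [1, -2]]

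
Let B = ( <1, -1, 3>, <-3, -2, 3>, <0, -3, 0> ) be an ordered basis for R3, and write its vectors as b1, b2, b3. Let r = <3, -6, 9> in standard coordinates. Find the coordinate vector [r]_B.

[r]_B is the unique c with M c = r, where M has columns b1, ..., b3.
Solving this 3x3 system gives c = (3, 0, 1).
Check: 3b1 + 0·b2 + b3 = <3, -6, 9>.

<3, 0, 1>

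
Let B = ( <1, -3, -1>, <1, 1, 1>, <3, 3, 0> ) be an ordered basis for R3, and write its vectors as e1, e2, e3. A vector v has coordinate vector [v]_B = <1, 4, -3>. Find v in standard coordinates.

<-4, -8, 3>

v = M [v]_B, where M has columns e1, ..., e3.
Carrying out the matrix-vector product, v = <-4, -8, 3>.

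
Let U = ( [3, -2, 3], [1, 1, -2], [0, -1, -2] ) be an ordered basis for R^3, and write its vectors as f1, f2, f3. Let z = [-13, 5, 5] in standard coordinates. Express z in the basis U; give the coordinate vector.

Write z = c_1 f1 + ... + c_3 f3 and solve for the c_i.
Row-reducing the augmented matrix [M | z] gives c = (-3, -4, -3).
Check: -3f1 - 4f2 - 3f3 = [-13, 5, 5].

[-3, -4, -3]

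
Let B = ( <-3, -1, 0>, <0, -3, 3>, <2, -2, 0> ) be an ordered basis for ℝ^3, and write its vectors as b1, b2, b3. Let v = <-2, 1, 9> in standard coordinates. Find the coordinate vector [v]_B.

We seek scalars with c_1 b1 + ... + c_3 b3 = v; equivalently solve M c = v where the columns of M are b1, ..., b3.
Gaussian elimination on [M | v] yields c = (-2, 3, -4).
Check: -2b1 + 3b2 - 4b3 = <-2, 1, 9>.

<-2, 3, -4>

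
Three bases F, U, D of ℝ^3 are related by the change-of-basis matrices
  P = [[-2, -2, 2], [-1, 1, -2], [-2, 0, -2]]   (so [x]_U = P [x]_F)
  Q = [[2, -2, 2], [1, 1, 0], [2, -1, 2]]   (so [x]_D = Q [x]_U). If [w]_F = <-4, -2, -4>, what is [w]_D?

Composing the changes, [w]_D = Q P [w]_F.
Q P = [[-6, -6, 4], [-3, -1, 0], [-7, -5, 2]]; applying this to <-4, -2, -4> gives <20, 14, 30>.

<20, 14, 30>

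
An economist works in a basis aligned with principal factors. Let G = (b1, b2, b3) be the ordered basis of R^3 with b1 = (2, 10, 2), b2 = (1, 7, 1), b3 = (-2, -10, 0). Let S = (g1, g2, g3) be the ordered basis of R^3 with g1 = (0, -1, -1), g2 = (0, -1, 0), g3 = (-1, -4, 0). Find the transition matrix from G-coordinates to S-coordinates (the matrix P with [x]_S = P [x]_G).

[[-2, -1, 0], [0, -2, 2], [-2, -1, 2]]

Column j of P is [bj]_S, since P maps G-coordinates to S-coordinates.
Expressing b1 in S: b1 = -2g1 + 0·g2 - 2g3, so column 1 of P is (-2, 0, -2).
Doing the same for each bj gives P = [[-2, -1, 0], [0, -2, 2], [-2, -1, 2]].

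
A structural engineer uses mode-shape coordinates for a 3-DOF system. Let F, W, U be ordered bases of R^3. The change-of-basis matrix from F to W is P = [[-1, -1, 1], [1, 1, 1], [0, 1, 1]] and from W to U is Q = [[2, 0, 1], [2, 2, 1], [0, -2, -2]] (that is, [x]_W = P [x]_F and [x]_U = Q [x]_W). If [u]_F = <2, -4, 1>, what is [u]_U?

<3, 1, 8>

Composing the changes, [u]_U = Q P [u]_F.
Q P = [[-2, -1, 3], [0, 1, 5], [-2, -4, -4]]; applying this to <2, -4, 1> gives <3, 1, 8>.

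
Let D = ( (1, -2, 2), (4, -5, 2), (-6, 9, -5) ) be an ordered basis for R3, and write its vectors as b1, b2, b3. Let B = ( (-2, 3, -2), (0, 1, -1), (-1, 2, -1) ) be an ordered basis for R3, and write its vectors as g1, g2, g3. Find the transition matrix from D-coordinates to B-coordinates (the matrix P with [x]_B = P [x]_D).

Column j of P is [bj]_B, since P maps D-coordinates to B-coordinates.
Expressing b1 in B: b1 = -g1 - g2 + g3, so column 1 of P is (-1, -1, 1).
Doing the same for each bj gives P = [[-1, -1, 2], [-1, 2, -1], [1, -2, 2]].

[[-1, -1, 2], [-1, 2, -1], [1, -2, 2]]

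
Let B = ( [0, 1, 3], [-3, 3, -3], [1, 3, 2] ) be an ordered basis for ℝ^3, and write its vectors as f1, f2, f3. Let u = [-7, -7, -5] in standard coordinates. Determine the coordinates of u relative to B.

[2, 1, -4]

Write u = c_1 f1 + ... + c_3 f3 and solve for the c_i.
Row-reducing the augmented matrix [M | u] gives c = (2, 1, -4).
Check: 2f1 + f2 - 4f3 = [-7, -7, -5].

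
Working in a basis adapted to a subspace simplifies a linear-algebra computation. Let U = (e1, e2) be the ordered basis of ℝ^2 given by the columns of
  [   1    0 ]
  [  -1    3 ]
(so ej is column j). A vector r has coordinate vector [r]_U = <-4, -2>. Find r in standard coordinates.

By definition r = -4e1 - 2e2.
Summing componentwise gives <-4, -2>.

<-4, -2>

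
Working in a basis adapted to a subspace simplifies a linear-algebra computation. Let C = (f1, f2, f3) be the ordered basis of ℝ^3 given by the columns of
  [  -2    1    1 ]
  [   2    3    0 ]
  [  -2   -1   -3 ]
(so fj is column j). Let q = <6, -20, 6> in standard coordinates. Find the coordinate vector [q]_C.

<-4, -4, 2>

We seek scalars with c_1 f1 + ... + c_3 f3 = q; equivalently solve M c = q where the columns of M are f1, ..., f3.
Solving this 3x3 system gives c = (-4, -4, 2).
Check: -4f1 - 4f2 + 2f3 = <6, -20, 6>.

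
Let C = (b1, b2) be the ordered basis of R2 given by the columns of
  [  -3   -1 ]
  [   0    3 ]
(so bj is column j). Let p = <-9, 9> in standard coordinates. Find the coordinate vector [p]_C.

Write p = c_1 b1 + c_2 b2 and solve for the c_i.
System: -3c_1 - c_2 = -9, 0c_1 + 3c_2 = 9; solving gives c_1 = 2, c_2 = 3.
Check: 2b1 + 3b2 = <-9, 9>.

<2, 3>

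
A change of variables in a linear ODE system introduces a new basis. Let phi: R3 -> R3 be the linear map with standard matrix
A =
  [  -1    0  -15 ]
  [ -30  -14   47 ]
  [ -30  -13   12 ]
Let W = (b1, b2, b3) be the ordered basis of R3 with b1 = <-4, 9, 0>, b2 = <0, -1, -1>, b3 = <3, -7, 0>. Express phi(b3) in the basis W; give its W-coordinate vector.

Compute phi(b3) = A b3 = <-3, 8, 1> in standard coordinates.
Then write this in W-coordinates: solve for y in y_1 b1 + ... + y_3 b3 = <-3, 8, 1>.
This gives y = <0, -1, -1>, which is column 3 of [phi]_W.

<0, -1, -1>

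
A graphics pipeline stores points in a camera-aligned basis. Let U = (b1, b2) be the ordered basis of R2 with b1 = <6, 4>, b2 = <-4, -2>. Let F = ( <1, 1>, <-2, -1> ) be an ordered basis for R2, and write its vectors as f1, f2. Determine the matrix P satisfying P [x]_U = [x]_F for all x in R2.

[[2, 0], [-2, 2]]

Take x = bj: its U-coordinates are the j-th standard unit vector, so P e_j — column j of P — equals [bj]_F.
b1 = 2f1 - 2f2, giving column 1 = <2, -2>; repeating for each j gives P = [[2, 0], [-2, 2]].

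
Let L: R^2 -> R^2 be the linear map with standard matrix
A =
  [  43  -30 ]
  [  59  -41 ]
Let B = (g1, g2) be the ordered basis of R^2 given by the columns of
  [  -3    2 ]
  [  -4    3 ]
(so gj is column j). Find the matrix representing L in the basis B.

With P the matrix whose columns are g1, g2, [L]_B = P^(-1) A P.
Column by column: L(g1) = A g1 = <-9, -13>; its B-coordinates <1, -3> give column 1.
Continuing for each basis vector yields [L]_B = [[1, 2], [-3, 1]].

[[1, 2], [-3, 1]]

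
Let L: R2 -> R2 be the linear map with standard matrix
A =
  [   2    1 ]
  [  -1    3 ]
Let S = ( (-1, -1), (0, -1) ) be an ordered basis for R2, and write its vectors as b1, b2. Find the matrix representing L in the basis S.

[[3, 1], [-1, 2]]

The j-th column of [L]_S is [L(bj)]_S.
L(b1) = A b1 = (-3, -2) = 3b1 - b2, so column 1 is (3, -1).
Repeating for b2 and assembling the columns gives [[3, 1], [-1, 2]].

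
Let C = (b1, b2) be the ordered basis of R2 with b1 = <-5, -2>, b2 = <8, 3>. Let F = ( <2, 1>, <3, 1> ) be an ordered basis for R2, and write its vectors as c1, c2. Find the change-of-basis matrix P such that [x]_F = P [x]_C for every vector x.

Let M have columns bj and N have columns cj. Then for every x, N [x]_F = x = M [x]_C, so P = N^(-1) M.
Since det N = -1, N^(-1) has integer entries; multiplying gives P = [[-1, 1], [-1, 2]].

[[-1, 1], [-1, 2]]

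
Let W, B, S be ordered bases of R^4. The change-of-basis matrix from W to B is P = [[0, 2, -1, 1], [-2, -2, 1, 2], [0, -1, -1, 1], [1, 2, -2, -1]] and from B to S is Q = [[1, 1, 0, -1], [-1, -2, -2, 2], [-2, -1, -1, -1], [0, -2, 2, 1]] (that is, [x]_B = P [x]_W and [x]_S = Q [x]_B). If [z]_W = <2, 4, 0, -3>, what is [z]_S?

<-26, 71, 2, 35>

First [z]_B = P [z]_W = <5, -18, -7, 13>.
Then [z]_S = Q [z]_B = <-26, 71, 2, 35>.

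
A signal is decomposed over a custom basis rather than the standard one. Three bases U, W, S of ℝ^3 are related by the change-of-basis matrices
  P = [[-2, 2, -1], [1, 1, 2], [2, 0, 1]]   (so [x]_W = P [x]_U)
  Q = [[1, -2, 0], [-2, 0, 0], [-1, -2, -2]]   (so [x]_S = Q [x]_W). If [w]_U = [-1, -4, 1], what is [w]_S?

First [w]_W = P [w]_U = [-7, -3, -1].
Then [w]_S = Q [w]_W = [-1, 14, 15].

[-1, 14, 15]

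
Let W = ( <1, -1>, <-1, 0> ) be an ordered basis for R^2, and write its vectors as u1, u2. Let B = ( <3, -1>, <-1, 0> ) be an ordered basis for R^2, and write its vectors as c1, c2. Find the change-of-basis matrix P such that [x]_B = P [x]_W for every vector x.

Take x = uj: its W-coordinates are the j-th standard unit vector, so P e_j — column j of P — equals [uj]_B.
u1 = c1 + 2c2, giving column 1 = <1, 2>; repeating for each j gives P = [[1, 0], [2, 1]].

[[1, 0], [2, 1]]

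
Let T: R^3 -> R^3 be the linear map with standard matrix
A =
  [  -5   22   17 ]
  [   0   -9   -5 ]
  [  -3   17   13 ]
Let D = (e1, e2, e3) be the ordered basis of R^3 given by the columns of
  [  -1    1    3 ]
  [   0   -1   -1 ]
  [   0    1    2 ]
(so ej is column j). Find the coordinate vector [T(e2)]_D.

(0, -1, -3)

Column 2 of [T]_D is the D-coordinate vector of T(e2).
In standard coordinates T(e2) = A e2 = (-10, 4, -7).
Converting to D: (-10, 4, -7) = 0·e1 - e2 - 3e3, so the coordinate vector is (0, -1, -3).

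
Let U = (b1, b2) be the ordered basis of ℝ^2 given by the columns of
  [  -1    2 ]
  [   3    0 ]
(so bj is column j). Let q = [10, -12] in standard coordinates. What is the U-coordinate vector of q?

[-4, 3]

We seek scalars with c_1 b1 + c_2 b2 = q; equivalently solve M c = q where the columns of M are b1, b2.
System: -c_1 + 2c_2 = 10, 3c_1 + 0c_2 = -12; solving gives c_1 = -4, c_2 = 3.
Check: -4b1 + 3b2 = [10, -12].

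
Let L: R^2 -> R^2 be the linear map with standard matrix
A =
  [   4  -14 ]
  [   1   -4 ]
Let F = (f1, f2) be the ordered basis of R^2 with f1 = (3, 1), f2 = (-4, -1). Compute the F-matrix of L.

[[-2, 2], [-1, 2]]

With P the matrix whose columns are f1, f2, [L]_F = P^(-1) A P.
Column by column: L(f1) = A f1 = (-2, -1); its F-coordinates (-2, -1) give column 1.
Continuing for each basis vector yields [L]_F = [[-2, 2], [-1, 2]].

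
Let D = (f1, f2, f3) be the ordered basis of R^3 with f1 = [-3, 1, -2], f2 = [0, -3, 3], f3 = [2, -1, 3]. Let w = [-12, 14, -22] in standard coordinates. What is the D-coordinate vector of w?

[2, -3, -3]

[w]_D is the unique c with M c = w, where M has columns f1, ..., f3.
Row-reducing the augmented matrix [M | w] gives c = (2, -3, -3).
Check: 2f1 - 3f2 - 3f3 = [-12, 14, -22].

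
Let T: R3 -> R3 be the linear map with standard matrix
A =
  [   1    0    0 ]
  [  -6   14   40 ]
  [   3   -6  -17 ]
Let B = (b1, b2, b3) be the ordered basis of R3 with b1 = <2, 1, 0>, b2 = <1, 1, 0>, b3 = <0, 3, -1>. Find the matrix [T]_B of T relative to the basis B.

Let P have columns b1, ..., b3. Then [T]_B = P^(-1) A P.
Here det P = -1, so P^(-1) is integer; computing A P first and then P^(-1)(A P) gives [[0, 2, 1], [2, -3, -2], [0, 3, 1]].

[[0, 2, 1], [2, -3, -2], [0, 3, 1]]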